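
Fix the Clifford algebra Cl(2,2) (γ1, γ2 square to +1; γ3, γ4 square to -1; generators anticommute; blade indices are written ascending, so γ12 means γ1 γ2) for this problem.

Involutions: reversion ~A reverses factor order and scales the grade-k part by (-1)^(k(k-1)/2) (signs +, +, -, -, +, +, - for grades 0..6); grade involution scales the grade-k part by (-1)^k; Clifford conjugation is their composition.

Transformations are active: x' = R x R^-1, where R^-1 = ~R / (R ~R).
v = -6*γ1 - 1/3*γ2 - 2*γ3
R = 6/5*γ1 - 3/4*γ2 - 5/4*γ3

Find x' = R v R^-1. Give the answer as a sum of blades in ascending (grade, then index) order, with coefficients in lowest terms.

~R = 6/5*γ1 - 3/4*γ2 - 5/4*γ3, and R ~R = 11/25, so R^-1 = ~R / (11/25).
R v = -189/20 - 49/10*γ12 - 99/10*γ13 + 13/12*γ23
Answer: -501/11*γ1 + 8593/264*γ2 + 4901/88*γ3


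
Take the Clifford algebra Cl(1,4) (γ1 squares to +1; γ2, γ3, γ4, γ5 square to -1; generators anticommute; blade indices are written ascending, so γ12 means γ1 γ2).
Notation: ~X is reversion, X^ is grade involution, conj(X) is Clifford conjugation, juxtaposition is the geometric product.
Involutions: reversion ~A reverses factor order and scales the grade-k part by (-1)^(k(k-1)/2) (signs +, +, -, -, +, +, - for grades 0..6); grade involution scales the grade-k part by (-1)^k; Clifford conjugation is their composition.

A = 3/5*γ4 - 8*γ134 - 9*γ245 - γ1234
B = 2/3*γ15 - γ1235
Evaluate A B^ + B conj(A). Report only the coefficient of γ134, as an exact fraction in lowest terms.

first term: γ45 - 6*γ124 - 9*γ134 - 2/5*γ145 + 8*γ245 - 16/3*γ345 + 2/3*γ2345 + 3/5*γ12345
second term: -γ45 + 6*γ124 - 9*γ134 + 2/5*γ145 + 8*γ245 + 16/3*γ345 - 2/3*γ2345 - 3/5*γ12345
Answer: -18


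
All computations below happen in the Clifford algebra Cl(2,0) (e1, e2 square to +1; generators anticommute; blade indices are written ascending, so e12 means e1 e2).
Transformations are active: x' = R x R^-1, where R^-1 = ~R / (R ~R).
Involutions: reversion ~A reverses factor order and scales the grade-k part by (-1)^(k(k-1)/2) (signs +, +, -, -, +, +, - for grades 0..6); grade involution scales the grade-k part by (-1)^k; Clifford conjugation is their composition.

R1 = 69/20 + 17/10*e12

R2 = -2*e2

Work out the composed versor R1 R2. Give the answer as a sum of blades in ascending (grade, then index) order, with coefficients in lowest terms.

Distribute over the terms of R2 (each basis-blade product reordered to ascending indices, repeated generators contracted through their squares):
R1 (-2*e2) = -17/5*e1 - 69/10*e2
Answer: -17/5*e1 - 69/10*e2


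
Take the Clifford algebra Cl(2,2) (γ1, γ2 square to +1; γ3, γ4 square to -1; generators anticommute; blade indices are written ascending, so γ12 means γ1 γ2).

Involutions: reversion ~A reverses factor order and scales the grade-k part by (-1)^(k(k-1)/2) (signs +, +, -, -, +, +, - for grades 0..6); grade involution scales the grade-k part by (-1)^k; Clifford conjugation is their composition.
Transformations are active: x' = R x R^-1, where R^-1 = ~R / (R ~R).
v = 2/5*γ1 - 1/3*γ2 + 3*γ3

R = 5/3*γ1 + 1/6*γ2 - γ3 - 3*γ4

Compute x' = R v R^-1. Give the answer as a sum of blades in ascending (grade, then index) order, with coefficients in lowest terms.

~R = 5/3*γ1 + 1/6*γ2 - γ3 - 3*γ4, and R ~R = -259/36, so R^-1 = ~R / (-259/36).
R v = 65/18 - 28/45*γ12 + 27/5*γ13 + 6/5*γ14 + 1/6*γ23 - γ24 + 9*γ34
Answer: -8054/3885*γ1 + 43/259*γ2 - 517/259*γ3 + 780/259*γ4


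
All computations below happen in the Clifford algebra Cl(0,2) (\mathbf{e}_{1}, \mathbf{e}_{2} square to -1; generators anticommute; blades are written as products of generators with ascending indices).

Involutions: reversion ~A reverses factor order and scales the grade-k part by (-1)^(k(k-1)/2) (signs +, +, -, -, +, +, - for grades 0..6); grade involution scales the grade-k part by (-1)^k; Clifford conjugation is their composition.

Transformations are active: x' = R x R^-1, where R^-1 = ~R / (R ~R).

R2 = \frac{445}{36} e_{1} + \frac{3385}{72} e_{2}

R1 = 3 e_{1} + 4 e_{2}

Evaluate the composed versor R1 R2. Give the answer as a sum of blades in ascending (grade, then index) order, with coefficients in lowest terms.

Distribute over the terms of R1 (each basis-blade product reordered to ascending indices, repeated generators contracted through their squares):
(3 e_{1}) R2 = -\frac{445}{12} + \frac{3385}{24} e_{1} e_{2}
(4 e_{2}) R2 = -\frac{3385}{18} - \frac{445}{9} e_{1} e_{2}
Summing the partial products and collecting blades:
Answer: -\frac{8105}{36} + \frac{6595}{72} e_{1} e_{2}


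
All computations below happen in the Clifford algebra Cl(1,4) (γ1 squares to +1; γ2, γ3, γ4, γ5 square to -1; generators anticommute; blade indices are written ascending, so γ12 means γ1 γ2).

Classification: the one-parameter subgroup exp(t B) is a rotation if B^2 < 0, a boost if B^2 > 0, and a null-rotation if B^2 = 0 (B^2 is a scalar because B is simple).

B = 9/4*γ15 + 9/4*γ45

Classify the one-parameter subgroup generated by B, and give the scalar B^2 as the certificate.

B^2 term by term: the squares give (9/4)^2*(γ15)^2 + (9/4)^2*(γ45)^2 = 81/16*(+1) + 81/16*(-1) = 0 (each basis 2-blade squares to minus the product of its generators' squares); cross terms between blades sharing an index anticommute and cancel. So B^2 = 0.
Answer: null-rotation, certificate B^2 = 0. Key observation: B^2 = 0 is a conjugation invariant, so its sign decides the class regardless of the surface form of B.


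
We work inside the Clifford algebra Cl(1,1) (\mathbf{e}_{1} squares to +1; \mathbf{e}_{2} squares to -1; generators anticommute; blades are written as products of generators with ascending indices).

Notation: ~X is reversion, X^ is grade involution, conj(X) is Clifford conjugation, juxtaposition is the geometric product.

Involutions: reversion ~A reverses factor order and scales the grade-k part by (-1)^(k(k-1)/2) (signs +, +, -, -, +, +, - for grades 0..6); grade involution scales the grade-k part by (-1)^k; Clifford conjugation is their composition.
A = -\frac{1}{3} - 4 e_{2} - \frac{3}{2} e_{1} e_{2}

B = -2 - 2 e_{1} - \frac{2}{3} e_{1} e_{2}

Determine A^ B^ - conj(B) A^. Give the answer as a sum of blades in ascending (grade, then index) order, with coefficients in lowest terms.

first term: \frac{5}{3} - \frac{10}{3} e_{1} - 5 e_{2} - \frac{43}{9} e_{1} e_{2}
second term: -\frac{1}{3} - \frac{10}{3} e_{1} - 11 e_{2} + \frac{97}{9} e_{1} e_{2}
Answer: 2 + 6 e_{2} - \frac{140}{9} e_{1} e_{2}


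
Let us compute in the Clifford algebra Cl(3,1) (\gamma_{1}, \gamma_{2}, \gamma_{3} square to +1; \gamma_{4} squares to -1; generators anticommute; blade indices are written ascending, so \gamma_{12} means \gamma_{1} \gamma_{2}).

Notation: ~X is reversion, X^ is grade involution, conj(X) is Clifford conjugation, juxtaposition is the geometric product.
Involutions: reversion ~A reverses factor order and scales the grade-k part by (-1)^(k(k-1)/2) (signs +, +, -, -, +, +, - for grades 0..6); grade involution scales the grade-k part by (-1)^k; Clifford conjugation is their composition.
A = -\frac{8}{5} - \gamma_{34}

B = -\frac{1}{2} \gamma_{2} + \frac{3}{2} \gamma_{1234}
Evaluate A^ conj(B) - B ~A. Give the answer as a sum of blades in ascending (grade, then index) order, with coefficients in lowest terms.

first term: -\frac{4}{5} \gamma_{2} - \frac{3}{2} \gamma_{12} - \frac{1}{2} \gamma_{234} - \frac{12}{5} \gamma_{1234}
second term: \frac{4}{5} \gamma_{2} + \frac{3}{2} \gamma_{12} - \frac{1}{2} \gamma_{234} - \frac{12}{5} \gamma_{1234}
Answer: -\frac{8}{5} \gamma_{2} - 3 \gamma_{12}


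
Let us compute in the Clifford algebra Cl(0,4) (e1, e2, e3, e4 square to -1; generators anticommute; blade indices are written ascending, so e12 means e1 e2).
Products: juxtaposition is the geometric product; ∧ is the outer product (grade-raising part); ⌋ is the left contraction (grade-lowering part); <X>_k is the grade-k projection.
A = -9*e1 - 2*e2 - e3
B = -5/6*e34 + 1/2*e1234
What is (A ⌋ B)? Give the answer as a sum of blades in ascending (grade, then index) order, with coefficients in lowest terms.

step 1: -5/6*e4 + 1/2*e124 - e134 + 9/2*e234
Answer: -5/6*e4 + 1/2*e124 - e134 + 9/2*e234


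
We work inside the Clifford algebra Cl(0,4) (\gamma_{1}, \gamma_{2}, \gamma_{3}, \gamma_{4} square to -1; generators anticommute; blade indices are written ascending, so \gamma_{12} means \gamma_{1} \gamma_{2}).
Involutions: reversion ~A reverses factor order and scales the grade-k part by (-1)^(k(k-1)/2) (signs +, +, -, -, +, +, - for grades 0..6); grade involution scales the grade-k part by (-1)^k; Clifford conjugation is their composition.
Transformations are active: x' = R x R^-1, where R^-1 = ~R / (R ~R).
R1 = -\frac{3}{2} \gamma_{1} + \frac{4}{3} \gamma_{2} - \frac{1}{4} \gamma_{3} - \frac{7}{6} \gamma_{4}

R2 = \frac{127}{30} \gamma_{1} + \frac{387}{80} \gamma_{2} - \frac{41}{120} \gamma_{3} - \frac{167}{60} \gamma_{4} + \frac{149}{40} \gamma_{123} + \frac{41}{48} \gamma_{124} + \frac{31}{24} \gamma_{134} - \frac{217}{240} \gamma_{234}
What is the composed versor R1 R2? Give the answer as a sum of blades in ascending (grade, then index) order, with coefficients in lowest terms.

Distribute over the terms of R1 (each basis-blade product reordered to ascending indices, repeated generators contracted through their squares):
(-\frac{3}{2} \gamma_{1}) R2 = \frac{127}{20} - \frac{1161}{160} \gamma_{12} + \frac{41}{80} \gamma_{13} + \frac{167}{40} \gamma_{14} + \frac{447}{80} \gamma_{23} + \frac{41}{32} \gamma_{24} + \frac{31}{16} \gamma_{34} + \frac{217}{160} \gamma_{1234}
(\frac{4}{3} \gamma_{2}) R2 = -\frac{129}{20} - \frac{254}{45} \gamma_{12} + \frac{149}{30} \gamma_{13} + \frac{41}{36} \gamma_{14} - \frac{41}{90} \gamma_{23} - \frac{167}{45} \gamma_{24} + \frac{217}{180} \gamma_{34} - \frac{31}{18} \gamma_{1234}
(-\frac{1}{4} \gamma_{3}) R2 = -\frac{41}{480} + \frac{149}{160} \gamma_{12} + \frac{127}{120} \gamma_{13} - \frac{31}{96} \gamma_{14} + \frac{387}{320} \gamma_{23} + \frac{217}{960} \gamma_{24} + \frac{167}{240} \gamma_{34} - \frac{41}{192} \gamma_{1234}
(-\frac{7}{6} \gamma_{4}) R2 = -\frac{1169}{360} + \frac{287}{288} \gamma_{12} + \frac{217}{144} \gamma_{13} + \frac{889}{180} \gamma_{14} - \frac{1519}{1440} \gamma_{23} + \frac{903}{160} \gamma_{24} - \frac{287}{720} \gamma_{34} + \frac{1043}{240} \gamma_{1234}
Summing the partial products and collecting blades:
Answer: -\frac{4943}{1440} - \frac{5267}{480} \gamma_{12} + \frac{362}{45} \gamma_{13} + \frac{14299}{1440} \gamma_{14} + \frac{1015}{192} \gamma_{23} + \frac{9907}{2880} \gamma_{24} + \frac{2477}{720} \gamma_{34} + \frac{10847}{2880} \gamma_{1234}


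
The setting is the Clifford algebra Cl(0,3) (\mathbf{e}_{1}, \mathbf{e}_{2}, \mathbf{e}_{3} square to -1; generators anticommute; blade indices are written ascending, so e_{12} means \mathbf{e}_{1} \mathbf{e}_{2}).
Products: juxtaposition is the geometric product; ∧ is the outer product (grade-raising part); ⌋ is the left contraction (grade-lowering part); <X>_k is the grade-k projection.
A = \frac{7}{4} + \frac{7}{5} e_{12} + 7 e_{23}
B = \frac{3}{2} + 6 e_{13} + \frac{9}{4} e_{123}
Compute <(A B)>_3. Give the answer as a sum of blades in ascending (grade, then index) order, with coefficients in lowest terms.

step 1: \frac{21}{8} - \frac{63}{4} e_{1} - \frac{63}{20} e_{3} - \frac{399}{10} e_{12} + \frac{21}{2} e_{13} + \frac{189}{10} e_{23} + \frac{63}{16} e_{123}
step 2: \frac{63}{16} e_{123}
Answer: \frac{63}{16} e_{123}


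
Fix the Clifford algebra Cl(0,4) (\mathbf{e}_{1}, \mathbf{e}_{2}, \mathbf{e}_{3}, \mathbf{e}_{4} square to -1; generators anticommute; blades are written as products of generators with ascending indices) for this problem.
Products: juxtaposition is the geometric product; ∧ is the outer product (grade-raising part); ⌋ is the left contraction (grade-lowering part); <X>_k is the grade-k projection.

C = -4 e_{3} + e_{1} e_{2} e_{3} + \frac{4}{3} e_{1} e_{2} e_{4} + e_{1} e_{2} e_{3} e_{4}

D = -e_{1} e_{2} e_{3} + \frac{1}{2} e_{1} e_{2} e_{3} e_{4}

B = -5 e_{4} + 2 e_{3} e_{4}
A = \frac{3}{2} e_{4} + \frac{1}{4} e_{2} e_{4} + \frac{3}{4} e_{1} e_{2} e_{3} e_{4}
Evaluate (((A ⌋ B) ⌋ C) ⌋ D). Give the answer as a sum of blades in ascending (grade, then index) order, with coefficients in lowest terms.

step 1: \frac{15}{2} + 3 e_{3}
step 2: 12 - 30 e_{3} - 3 e_{1} e_{2} + \frac{15}{2} e_{1} e_{2} e_{3} + 7 e_{1} e_{2} e_{4} + \frac{15}{2} e_{1} e_{2} e_{3} e_{4}
step 3: -\frac{15}{4} - \frac{13}{2} e_{3} + \frac{15}{4} e_{4} - 30 e_{1} e_{2} + \frac{3}{2} e_{3} e_{4} - 12 e_{1} e_{2} e_{3} + 15 e_{1} e_{2} e_{4} + 6 e_{1} e_{2} e_{3} e_{4}
Answer: -\frac{15}{4} - \frac{13}{2} e_{3} + \frac{15}{4} e_{4} - 30 e_{1} e_{2} + \frac{3}{2} e_{3} e_{4} - 12 e_{1} e_{2} e_{3} + 15 e_{1} e_{2} e_{4} + 6 e_{1} e_{2} e_{3} e_{4}


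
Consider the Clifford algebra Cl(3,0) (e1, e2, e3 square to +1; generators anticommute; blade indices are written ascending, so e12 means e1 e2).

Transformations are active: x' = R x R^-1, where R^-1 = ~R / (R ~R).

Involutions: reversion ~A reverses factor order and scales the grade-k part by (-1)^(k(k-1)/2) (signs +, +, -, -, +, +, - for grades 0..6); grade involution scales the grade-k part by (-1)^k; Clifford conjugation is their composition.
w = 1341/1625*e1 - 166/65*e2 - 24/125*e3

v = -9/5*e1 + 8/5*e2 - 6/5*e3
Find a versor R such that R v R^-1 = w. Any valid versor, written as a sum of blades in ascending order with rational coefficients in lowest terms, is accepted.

Construction: equal norms (both 181/25) license R = v + w = -1584/1625*e1 - 62/65*e2 - 174/125*e3 — nothing changes along that direction, while (v - w)/2 changes sign, so v maps onto w.
Answer: -1584/1625*e1 - 62/65*e2 - 174/125*e3


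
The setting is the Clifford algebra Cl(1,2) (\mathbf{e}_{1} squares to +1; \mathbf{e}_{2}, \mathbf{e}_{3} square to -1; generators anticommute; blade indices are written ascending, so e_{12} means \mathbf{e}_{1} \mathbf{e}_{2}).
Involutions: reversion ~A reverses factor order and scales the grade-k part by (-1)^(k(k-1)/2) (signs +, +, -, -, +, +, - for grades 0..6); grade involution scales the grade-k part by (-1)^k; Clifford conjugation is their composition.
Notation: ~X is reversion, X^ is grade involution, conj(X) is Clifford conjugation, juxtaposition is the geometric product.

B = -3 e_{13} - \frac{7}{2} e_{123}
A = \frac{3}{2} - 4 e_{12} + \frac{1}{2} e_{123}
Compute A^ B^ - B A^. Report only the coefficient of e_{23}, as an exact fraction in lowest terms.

first term: \frac{7}{4} - \frac{3}{2} e_{2} - 14 e_{3} - \frac{9}{2} e_{13} - 12 e_{23} + \frac{21}{4} e_{123}
second term: -\frac{7}{4} - \frac{3}{2} e_{2} + 14 e_{3} - \frac{9}{2} e_{13} + 12 e_{23} - \frac{21}{4} e_{123}
Answer: -24


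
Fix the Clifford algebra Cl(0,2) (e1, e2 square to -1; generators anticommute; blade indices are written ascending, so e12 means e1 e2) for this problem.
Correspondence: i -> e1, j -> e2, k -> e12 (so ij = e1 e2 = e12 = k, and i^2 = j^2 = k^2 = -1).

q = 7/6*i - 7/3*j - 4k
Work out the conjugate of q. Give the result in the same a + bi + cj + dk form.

In blades: q = 7/6*e1 - 7/3*e2 - 4*e12.
Conjugation here is Clifford conjugation: the scalar is fixed and the grade-1 and grade-2 blades all flip sign, giving -7/6*e1 + 7/3*e2 + 4*e12; translating back:
Answer: -7/6*i + 7/3*j + 4k


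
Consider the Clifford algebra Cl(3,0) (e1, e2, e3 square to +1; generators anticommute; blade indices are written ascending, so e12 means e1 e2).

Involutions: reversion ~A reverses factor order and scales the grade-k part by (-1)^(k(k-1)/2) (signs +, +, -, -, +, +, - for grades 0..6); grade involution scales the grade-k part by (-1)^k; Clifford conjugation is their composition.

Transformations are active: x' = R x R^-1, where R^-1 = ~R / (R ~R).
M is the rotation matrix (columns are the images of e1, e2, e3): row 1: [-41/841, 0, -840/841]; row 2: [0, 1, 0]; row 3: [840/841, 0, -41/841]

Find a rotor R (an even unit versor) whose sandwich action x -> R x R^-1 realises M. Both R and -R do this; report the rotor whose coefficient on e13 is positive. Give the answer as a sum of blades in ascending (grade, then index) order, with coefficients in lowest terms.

Method: write R = a + b12*e12 + b13*e13 + b23*e23 with a^2 + b12^2 + b13^2 + b23^2 = 1 (so R^-1 = ~R). Expanding the columns R e_j ~R gives tr M = 4a^2 - 1 and, from the antisymmetric part, M21 - M12 = -4a*b12, M13 - M31 = 4a*b13, M32 - M23 = -4a*b23.
Here tr M = 759/841, so a^2 = (1 + tr M)/4 = 400/841 and a = ±20/29. Taking a = 20/29: M21 - M12 = 0, M13 - M31 = -1680/841, M32 - M23 = 0, giving b12 = 0, b13 = -21/29, b23 = 0, i.e. R = 20/29 - 21/29*e13.
Its e13 coefficient is negative, so report the other preimage -R.
Answer: -20/29 + 21/29*e13. Uniqueness: Spin(3) -> SO(3) maps R and -R to the same rotation of trace 759/841; fixing the sign of the e13 coefficient removes the ambiguity.


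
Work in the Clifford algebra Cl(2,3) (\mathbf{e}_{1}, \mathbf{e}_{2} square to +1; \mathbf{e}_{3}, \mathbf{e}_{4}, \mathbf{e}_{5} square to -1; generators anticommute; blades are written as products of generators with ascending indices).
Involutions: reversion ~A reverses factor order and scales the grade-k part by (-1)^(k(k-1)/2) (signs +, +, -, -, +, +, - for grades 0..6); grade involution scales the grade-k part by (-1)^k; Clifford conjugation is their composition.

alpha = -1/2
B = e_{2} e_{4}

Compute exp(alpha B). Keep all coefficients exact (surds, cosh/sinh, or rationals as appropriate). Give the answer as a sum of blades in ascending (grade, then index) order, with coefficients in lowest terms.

B^2 = (1)^2*(e_{2} e_{4})^2 = 1*(+1) = 1 (a basis 2-blade squares to minus the product of its generators' squares).
B^2 = 1 — a positive square means the series sums to a boost: l = 1, alpha*l = - \frac{1}{2}, so exp(alpha B) = cosh(- \frac{1}{2}) + (sinh(- \frac{1}{2})/1)*B = \cosh{\left(\frac{1}{2} \right)} + (- \sinh{\left(\frac{1}{2} \right)})*B.
Answer: \cosh{\left(\frac{1}{2} \right)} - \sinh{\left(\frac{1}{2} \right)} e_{2} e_{4}


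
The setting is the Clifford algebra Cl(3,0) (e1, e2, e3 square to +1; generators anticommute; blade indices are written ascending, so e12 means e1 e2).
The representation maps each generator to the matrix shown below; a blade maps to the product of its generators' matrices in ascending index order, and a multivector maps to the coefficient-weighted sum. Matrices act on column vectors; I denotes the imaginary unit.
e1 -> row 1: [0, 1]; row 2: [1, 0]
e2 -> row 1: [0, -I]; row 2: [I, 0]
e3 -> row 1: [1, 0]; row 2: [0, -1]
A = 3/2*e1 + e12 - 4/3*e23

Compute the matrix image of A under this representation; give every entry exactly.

Bivector images (products of the table entries): rho(e12) = rho(e1)rho(e2) = row 1: [I, 0]; row 2: [0, -I]; rho(e23) = rho(e2)rho(e3) = row 1: [0, I]; row 2: [I, 0].
M = (3/2)*rho(e1) + (1)*rho(e12) + (-4/3)*rho(e23), summed entrywise:
Answer: row 1: [I, 3/2 - 4*I/3]; row 2: [3/2 - 4*I/3, -I]


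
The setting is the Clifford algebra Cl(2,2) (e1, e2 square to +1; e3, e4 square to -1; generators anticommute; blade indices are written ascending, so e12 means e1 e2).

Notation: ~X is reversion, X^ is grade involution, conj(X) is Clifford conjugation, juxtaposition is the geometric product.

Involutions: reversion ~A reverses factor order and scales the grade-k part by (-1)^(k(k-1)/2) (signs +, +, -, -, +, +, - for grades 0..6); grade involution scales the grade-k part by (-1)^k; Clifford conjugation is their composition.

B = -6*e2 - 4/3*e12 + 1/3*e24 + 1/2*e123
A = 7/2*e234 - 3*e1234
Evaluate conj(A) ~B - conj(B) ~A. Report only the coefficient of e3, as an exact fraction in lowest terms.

first term: 7/6*e3 - 3/2*e4 - e13 + 7/4*e14 - 17*e34 + 40/3*e134
second term: -7/6*e3 - 3/2*e4 - e13 - 7/4*e14 - 17*e34 + 40/3*e134
Answer: 7/3


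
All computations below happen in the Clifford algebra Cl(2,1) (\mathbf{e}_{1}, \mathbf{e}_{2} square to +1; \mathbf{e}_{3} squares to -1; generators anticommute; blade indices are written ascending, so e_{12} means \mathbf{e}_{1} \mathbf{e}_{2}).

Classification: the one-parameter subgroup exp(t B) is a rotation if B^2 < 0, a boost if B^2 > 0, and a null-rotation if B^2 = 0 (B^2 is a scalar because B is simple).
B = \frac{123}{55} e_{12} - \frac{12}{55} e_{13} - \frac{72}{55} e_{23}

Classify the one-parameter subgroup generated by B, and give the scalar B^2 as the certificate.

B^2 term by term: the squares give (\frac{123}{55})^2*(e_{12})^2 + (-\frac{12}{55})^2*(e_{13})^2 + (-\frac{72}{55})^2*(e_{23})^2 = \frac{15129}{3025}*(-1) + \frac{144}{3025}*(+1) + \frac{5184}{3025}*(+1) = -\frac{81}{25} (each basis 2-blade squares to minus the product of its generators' squares); cross terms between blades sharing an index anticommute and cancel. So B^2 = -\frac{81}{25}.
Answer: rotation, certificate B^2 = -\frac{81}{25}. Key observation: B^2 = -\frac{81}{25} is a conjugation invariant, so its sign decides the class regardless of the surface form of B.


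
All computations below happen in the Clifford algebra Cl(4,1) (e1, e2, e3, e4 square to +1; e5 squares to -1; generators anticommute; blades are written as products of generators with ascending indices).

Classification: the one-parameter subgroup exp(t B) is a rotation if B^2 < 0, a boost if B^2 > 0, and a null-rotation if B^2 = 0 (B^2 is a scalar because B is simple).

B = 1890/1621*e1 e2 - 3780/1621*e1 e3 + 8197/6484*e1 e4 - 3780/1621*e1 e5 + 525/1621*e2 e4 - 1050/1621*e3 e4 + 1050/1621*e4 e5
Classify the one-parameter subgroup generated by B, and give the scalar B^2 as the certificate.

B^2 term by term: the squares give (1890/1621)^2*(e1 e2)^2 + (-3780/1621)^2*(e1 e3)^2 + (8197/6484)^2*(e1 e4)^2 + (-3780/1621)^2*(e1 e5)^2 + (525/1621)^2*(e2 e4)^2 + (-1050/1621)^2*(e3 e4)^2 + (1050/1621)^2*(e4 e5)^2 = 3572100/2627641*(-1) + 14288400/2627641*(-1) + 67190809/42042256*(-1) + 14288400/2627641*(+1) + 275625/2627641*(-1) + 1102500/2627641*(-1) + 1102500/2627641*(+1) = -49/16 (each basis 2-blade squares to minus the product of its generators' squares); cross terms between blades sharing an index anticommute and cancel; the commuting (index-disjoint) pairs give grade-4 terms 2*c*c'*(blade product), which cancel blade by blade — e1 e2 e3 e4: -3969000/2627641 + 3969000/2627641 = 0; e1 e2 e4 e5: 3969000/2627641 - 3969000/2627641 = 0; e1 e3 e4 e5: -7938000/2627641 + 7938000/2627641 = 0 — confirming B is simple. So B^2 = -49/16.
Answer: rotation, certificate B^2 = -49/16. The scalar -49/16 is the complete invariant here: its sign names the subgroup type.


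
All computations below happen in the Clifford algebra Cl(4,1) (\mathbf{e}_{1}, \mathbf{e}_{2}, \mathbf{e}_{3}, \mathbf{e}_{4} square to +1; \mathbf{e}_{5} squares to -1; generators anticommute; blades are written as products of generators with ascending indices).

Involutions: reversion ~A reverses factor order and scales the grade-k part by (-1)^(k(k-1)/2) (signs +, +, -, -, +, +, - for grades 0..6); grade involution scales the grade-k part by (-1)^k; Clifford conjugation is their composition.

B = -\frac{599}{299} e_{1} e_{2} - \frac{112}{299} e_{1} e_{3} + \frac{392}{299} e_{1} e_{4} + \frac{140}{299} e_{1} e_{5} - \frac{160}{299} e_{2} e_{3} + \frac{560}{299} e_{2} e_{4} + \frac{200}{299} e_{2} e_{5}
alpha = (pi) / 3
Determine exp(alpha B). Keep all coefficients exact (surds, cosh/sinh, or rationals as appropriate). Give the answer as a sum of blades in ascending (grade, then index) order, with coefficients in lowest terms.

B^2 term by term: the squares give (-\frac{599}{299})^2*(e_{1} e_{2})^2 + (-\frac{112}{299})^2*(e_{1} e_{3})^2 + (\frac{392}{299})^2*(e_{1} e_{4})^2 + (\frac{140}{299})^2*(e_{1} e_{5})^2 + (-\frac{160}{299})^2*(e_{2} e_{3})^2 + (\frac{560}{299})^2*(e_{2} e_{4})^2 + (\frac{200}{299})^2*(e_{2} e_{5})^2 = \frac{358801}{89401}*(-1) + \frac{12544}{89401}*(-1) + \frac{153664}{89401}*(-1) + \frac{19600}{89401}*(+1) + \frac{25600}{89401}*(-1) + \frac{313600}{89401}*(-1) + \frac{40000}{89401}*(+1) = -9 (each basis 2-blade squares to minus the product of its generators' squares); cross terms between blades sharing an index anticommute and cancel; the commuting (index-disjoint) pairs give grade-4 terms 2*c*c'*(blade product), which cancel blade by blade — e_{1} e_{2} e_{3} e_{4}: \frac{125440}{89401} - \frac{125440}{89401} = 0; e_{1} e_{2} e_{3} e_{5}: \frac{44800}{89401} - \frac{44800}{89401} = 0; e_{1} e_{2} e_{4} e_{5}: -\frac{156800}{89401} + \frac{156800}{89401} = 0 — confirming B is simple. So B^2 = -9.
B^2 = -9 — circular case — the even/odd split gives cos and sin: l = 3, alpha*l = \pi, so exp(alpha B) = cos(\pi) + (sin(\pi)/3)*B = -1 + (0)*B.
Answer: -1


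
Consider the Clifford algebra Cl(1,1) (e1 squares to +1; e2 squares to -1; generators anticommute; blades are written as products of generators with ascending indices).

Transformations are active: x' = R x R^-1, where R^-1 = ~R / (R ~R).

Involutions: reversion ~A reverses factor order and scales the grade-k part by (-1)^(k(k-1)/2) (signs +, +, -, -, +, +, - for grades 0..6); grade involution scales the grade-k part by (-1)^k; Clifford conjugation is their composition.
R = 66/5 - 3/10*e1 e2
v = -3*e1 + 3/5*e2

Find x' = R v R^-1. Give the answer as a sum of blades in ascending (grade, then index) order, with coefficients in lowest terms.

~R = 66/5 + 3/10*e1 e2, and R ~R = 3483/20, so R^-1 = ~R / (3483/20).
R v = -1971/50*e1 + 351/50*e2
Answer: -3199/1075*e1 + 499/1075*e2


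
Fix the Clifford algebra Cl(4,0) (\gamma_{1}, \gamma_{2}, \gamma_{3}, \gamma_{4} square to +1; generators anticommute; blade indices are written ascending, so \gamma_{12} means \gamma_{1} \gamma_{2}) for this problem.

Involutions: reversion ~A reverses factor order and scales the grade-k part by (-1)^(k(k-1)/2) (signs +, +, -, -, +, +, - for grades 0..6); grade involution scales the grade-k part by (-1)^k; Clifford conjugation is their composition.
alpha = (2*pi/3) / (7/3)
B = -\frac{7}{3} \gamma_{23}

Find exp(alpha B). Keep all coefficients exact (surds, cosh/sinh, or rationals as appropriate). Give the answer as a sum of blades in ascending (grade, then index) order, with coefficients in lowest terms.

B^2 = (-\frac{7}{3})^2*(\gamma_{23})^2 = \frac{49}{9}*(-1) = -\frac{49}{9} (a basis 2-blade squares to minus the product of its generators' squares).
B^2 = -\frac{49}{9} — circular case — the even/odd split gives cos and sin: l = \frac{7}{3}, alpha*l = \frac{2 \pi}{3}, so exp(alpha B) = cos(\frac{2 \pi}{3}) + (sin(\frac{2 \pi}{3})/(\frac{7}{3}))*B = - \frac{1}{2} + (\frac{3 \sqrt{3}}{14})*B.
Answer: - \frac{1}{2} - \frac{\sqrt{3}}{2} \gamma_{23}


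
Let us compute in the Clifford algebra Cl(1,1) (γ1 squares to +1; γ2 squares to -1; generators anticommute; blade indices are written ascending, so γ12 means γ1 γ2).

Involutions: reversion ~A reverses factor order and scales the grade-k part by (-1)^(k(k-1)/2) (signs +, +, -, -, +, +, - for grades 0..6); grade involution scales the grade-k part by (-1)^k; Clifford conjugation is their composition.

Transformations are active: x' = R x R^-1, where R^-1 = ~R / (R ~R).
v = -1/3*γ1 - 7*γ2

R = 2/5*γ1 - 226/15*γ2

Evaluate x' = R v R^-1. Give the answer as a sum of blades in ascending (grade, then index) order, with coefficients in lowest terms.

~R = 2/5*γ1 - 226/15*γ2, and R ~R = -10208/45, so R^-1 = ~R / (-10208/45).
R v = -528/5 - 352/45*γ12
Answer: 307/435*γ1 - 1019/145*γ2


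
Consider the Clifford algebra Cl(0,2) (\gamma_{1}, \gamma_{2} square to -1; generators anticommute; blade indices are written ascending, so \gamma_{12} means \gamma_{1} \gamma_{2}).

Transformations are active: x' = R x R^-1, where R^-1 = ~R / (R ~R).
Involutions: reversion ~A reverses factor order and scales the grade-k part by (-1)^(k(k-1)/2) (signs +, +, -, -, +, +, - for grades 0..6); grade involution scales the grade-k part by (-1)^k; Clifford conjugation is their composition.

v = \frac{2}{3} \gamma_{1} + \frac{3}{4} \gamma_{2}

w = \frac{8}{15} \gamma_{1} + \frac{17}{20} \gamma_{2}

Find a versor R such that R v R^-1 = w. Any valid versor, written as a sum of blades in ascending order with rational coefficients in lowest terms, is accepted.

Reasoning: v^2 = w^2 = -\frac{145}{144} since conjugation preserves the quadratic form; R = v + w = \frac{6}{5} \gamma_{1} + \frac{8}{5} \gamma_{2} is then valid when invertible, keeping its own part and reversing (v - w)/2.
Answer: \frac{6}{5} \gamma_{1} + \frac{8}{5} \gamma_{2}


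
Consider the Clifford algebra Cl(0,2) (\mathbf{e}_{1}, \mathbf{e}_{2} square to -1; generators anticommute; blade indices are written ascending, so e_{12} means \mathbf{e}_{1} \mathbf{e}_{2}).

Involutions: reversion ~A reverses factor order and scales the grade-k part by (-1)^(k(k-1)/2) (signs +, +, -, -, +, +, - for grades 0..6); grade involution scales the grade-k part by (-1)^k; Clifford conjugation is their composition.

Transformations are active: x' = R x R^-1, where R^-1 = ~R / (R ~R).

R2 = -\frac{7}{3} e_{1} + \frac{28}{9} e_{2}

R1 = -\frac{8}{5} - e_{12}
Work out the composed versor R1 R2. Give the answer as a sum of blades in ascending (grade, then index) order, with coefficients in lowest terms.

Distribute over the terms of R1 (each basis-blade product reordered to ascending indices, repeated generators contracted through their squares):
(-\frac{8}{5}) R2 = \frac{56}{15} e_{1} - \frac{224}{45} e_{2}
(-e_{12}) R2 = \frac{28}{9} e_{1} + \frac{7}{3} e_{2}
Summing the partial products and collecting blades:
Answer: \frac{308}{45} e_{1} - \frac{119}{45} e_{2}


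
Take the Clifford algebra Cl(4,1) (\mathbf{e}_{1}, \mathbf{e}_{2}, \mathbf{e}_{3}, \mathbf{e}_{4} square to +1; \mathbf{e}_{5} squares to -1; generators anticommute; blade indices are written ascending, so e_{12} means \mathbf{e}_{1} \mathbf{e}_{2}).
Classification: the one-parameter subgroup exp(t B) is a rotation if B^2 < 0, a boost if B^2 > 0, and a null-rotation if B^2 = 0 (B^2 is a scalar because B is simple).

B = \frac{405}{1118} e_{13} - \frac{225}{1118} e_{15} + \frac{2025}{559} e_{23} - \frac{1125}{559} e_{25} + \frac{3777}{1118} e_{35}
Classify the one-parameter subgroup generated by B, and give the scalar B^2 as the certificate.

B^2 term by term: the squares give (\frac{405}{1118})^2*(e_{13})^2 + (-\frac{225}{1118})^2*(e_{15})^2 + (\frac{2025}{559})^2*(e_{23})^2 + (-\frac{1125}{559})^2*(e_{25})^2 + (\frac{3777}{1118})^2*(e_{35})^2 = \frac{164025}{1249924}*(-1) + \frac{50625}{1249924}*(+1) + \frac{4100625}{312481}*(-1) + \frac{1265625}{312481}*(+1) + \frac{14265729}{1249924}*(+1) = \frac{9}{4} (each basis 2-blade squares to minus the product of its generators' squares); cross terms between blades sharing an index anticommute and cancel; the commuting (index-disjoint) pairs give grade-4 terms 2*c*c'*(blade product), which cancel blade by blade — e_{1235}: \frac{455625}{312481} - \frac{455625}{312481} = 0 — confirming B is simple. So B^2 = \frac{9}{4}.
Answer: boost, certificate B^2 = \frac{9}{4}. No conjugation can change B^2 = \frac{9}{4}; the sign gives the class.


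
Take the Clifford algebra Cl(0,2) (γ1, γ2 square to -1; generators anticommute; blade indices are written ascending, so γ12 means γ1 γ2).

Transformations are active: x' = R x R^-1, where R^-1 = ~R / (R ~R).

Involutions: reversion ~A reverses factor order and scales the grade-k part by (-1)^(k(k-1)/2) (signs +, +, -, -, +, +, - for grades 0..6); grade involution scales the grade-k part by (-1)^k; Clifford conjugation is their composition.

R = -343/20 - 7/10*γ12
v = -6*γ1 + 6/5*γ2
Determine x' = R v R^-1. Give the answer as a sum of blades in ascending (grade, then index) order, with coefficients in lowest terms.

~R = -343/20 + 7/10*γ12, and R ~R = 23569/80, so R^-1 = ~R / (23569/80).
R v = 5187/50*γ1 - 819/50*γ2
Answer: -5622/925*γ1 + 654/925*γ2


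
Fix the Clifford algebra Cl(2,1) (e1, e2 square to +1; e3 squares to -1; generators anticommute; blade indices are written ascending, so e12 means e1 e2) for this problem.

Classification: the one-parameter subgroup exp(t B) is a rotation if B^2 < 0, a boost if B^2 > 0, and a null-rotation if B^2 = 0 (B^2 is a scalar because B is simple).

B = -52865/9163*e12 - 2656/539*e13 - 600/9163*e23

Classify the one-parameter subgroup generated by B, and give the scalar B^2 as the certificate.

B^2 term by term: the squares give (-52865/9163)^2*(e12)^2 + (-2656/539)^2*(e13)^2 + (-600/9163)^2*(e23)^2 = 2794708225/83960569*(-1) + 7054336/290521*(+1) + 360000/83960569*(+1) = -9 (each basis 2-blade squares to minus the product of its generators' squares); cross terms between blades sharing an index anticommute and cancel. So B^2 = -9.
Answer: rotation, certificate B^2 = -9. No conjugation can change B^2 = -9; the sign gives the class.


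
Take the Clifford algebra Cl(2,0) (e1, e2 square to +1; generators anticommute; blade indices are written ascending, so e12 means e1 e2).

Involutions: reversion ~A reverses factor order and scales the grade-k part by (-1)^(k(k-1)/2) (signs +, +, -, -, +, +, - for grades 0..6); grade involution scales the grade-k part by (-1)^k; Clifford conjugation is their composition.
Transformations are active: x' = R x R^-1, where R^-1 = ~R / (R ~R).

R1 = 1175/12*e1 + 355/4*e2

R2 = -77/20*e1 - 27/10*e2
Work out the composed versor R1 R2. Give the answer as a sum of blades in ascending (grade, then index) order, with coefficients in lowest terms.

Distribute over the terms of R1 (each basis-blade product reordered to ascending indices, repeated generators contracted through their squares):
(1175/12*e1) R2 = -18095/48 - 2115/8*e12
(355/4*e2) R2 = -1917/8 + 5467/16*e12
Summing the partial products and collecting blades:
Answer: -29597/48 + 1237/16*e12


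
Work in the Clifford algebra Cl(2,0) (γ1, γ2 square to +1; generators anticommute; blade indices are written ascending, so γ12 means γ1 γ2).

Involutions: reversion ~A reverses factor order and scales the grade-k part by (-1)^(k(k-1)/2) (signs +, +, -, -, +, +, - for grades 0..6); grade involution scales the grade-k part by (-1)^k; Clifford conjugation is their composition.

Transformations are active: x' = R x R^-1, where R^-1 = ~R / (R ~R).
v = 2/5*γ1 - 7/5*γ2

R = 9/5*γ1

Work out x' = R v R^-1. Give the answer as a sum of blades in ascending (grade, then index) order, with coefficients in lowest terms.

~R = 9/5*γ1, and R ~R = 81/25, so R^-1 = ~R / (81/25).
R v = 18/25 - 63/25*γ12
Answer: 2/5*γ1 + 7/5*γ2


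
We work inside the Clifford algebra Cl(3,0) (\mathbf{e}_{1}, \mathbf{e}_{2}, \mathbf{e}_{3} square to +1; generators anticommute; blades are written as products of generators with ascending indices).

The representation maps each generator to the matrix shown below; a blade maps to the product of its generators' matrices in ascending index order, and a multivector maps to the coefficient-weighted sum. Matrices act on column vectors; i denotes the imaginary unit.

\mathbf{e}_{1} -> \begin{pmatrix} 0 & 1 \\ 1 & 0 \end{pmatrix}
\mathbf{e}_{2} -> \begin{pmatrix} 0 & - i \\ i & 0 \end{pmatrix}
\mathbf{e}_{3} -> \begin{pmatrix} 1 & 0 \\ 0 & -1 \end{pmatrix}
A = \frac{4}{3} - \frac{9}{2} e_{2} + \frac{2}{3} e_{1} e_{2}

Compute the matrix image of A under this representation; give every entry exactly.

Bivector images (products of the table entries): rho(e_{1} e_{2}) = rho(\mathbf{e}_{1})rho(\mathbf{e}_{2}) = \begin{pmatrix} i & 0 \\ 0 & - i \end{pmatrix}.
M = (\frac{4}{3})*1 + (-\frac{9}{2})*rho(e_{2}) + (\frac{2}{3})*rho(e_{1} e_{2}), summed entrywise (1 is the identity matrix):
Answer: \begin{pmatrix} \frac{4}{3} + \frac{2 i}{3} & \frac{9 i}{2} \\ - \frac{9 i}{2} & \frac{4}{3} - \frac{2 i}{3} \end{pmatrix}


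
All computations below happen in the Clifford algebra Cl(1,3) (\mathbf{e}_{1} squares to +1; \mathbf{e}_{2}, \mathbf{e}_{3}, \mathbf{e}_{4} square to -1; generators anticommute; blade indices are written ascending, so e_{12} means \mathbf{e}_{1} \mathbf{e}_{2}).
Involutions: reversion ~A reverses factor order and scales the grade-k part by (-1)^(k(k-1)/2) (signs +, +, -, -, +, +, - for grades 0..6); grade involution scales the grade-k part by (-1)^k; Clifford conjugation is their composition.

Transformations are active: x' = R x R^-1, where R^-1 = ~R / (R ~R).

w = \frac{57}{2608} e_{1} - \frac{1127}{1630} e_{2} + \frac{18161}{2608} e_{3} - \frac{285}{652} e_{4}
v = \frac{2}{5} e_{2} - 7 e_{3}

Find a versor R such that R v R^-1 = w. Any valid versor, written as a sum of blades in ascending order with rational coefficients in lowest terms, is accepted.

Key observation: q(v) = q(w) = -\frac{1229}{25} (sandwiches preserve the norm), so R = v + w = \frac{57}{2608} e_{1} - \frac{95}{326} e_{2} - \frac{95}{2608} e_{3} - \frac{285}{652} e_{4} works whenever it is invertible — the component of v along it is kept and (v - w)/2 reverses, sending v to w.
Answer: \frac{57}{2608} e_{1} - \frac{95}{326} e_{2} - \frac{95}{2608} e_{3} - \frac{285}{652} e_{4}


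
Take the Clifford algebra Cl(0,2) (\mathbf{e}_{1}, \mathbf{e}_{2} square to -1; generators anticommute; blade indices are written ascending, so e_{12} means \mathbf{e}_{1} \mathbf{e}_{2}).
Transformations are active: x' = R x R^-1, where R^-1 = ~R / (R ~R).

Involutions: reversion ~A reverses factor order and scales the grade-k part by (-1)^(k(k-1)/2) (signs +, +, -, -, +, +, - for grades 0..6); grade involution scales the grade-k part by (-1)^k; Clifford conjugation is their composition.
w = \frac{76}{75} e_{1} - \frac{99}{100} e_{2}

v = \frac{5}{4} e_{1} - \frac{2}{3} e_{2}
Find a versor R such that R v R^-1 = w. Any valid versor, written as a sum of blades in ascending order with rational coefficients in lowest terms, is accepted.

Sketch: the shared square -\frac{289}{144} makes R = v + w = \frac{679}{300} e_{1} - \frac{497}{300} e_{2} the natural versor; its sandwich fixes that direction, negates (v - w)/2, and sends v to w.
Answer: \frac{679}{300} e_{1} - \frac{497}{300} e_{2}


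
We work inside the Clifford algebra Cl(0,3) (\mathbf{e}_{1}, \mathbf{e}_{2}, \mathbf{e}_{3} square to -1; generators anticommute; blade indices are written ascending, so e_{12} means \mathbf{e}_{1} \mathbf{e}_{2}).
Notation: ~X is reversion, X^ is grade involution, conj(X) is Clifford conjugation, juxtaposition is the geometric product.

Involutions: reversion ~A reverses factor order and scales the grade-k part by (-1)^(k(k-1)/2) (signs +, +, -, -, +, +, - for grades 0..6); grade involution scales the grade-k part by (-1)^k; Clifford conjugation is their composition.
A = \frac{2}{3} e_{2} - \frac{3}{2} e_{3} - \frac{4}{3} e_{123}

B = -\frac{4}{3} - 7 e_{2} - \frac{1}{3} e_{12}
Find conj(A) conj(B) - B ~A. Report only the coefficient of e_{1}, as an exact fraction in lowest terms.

first term: \frac{14}{3} - \frac{2}{9} e_{1} + \frac{8}{9} e_{2} - \frac{14}{9} e_{3} - \frac{28}{3} e_{13} - \frac{21}{2} e_{23} + \frac{41}{18} e_{123}
second term: \frac{14}{3} + \frac{2}{9} e_{1} - \frac{8}{9} e_{2} + \frac{22}{9} e_{3} - \frac{28}{3} e_{13} + \frac{21}{2} e_{23} - \frac{23}{18} e_{123}
Answer: -\frac{4}{9}


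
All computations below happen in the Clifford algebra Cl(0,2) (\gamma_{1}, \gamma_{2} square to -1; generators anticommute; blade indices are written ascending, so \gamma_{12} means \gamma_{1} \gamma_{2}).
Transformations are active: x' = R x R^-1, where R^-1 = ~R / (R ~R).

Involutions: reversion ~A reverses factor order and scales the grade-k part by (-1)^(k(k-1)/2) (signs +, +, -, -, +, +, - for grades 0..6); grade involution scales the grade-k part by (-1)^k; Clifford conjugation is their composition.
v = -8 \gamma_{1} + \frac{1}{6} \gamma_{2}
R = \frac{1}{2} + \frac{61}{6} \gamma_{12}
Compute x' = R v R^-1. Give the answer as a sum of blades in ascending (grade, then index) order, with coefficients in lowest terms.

~R = \frac{1}{2} - \frac{61}{6} \gamma_{12}, and R ~R = \frac{1865}{18}, so R^-1 = ~R / (\frac{1865}{18}).
R v = -\frac{205}{36} \gamma_{1} - \frac{325}{4} \gamma_{2}
Answer: \frac{5927}{746} \gamma_{1} - \frac{1064}{1119} \gamma_{2}


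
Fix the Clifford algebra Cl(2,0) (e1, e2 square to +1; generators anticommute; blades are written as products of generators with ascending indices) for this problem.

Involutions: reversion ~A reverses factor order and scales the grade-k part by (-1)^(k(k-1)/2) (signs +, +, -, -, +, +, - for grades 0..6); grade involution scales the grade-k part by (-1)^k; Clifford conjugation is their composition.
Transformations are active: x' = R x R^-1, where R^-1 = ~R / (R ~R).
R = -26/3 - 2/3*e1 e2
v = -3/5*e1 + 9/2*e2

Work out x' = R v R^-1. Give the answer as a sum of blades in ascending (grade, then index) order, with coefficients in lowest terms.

~R = -26/3 + 2/3*e1 e2, and R ~R = 680/9, so R^-1 = ~R / (680/9).
R v = 11/5*e1 - 197/5*e2
Answer: 81/850*e1 + 1929/425*e2
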